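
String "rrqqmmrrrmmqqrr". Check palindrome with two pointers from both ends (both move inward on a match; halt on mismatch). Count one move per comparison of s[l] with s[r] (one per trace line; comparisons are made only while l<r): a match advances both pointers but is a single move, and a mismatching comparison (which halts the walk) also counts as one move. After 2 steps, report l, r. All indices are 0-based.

l=2, r=12

[0,14] 'r'=='r' → l++,r--
[1,13] 'r'=='r' → l++,r--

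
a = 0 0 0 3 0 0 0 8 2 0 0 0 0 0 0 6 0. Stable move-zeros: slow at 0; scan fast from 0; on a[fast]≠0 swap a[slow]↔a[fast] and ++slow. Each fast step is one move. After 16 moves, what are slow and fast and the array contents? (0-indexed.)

slow=0 fast=0: a[fast]=0, fast++
slow=0 fast=1: a[fast]=0, fast++
slow=0 fast=2: a[fast]=0, fast++
slow=0 fast=3: a[fast]=3≠0 swap→a[0]=3, slow++,fast++
slow=1 fast=4: a[fast]=0, fast++
slow=1 fast=5: a[fast]=0, fast++
slow=1 fast=6: a[fast]=0, fast++
slow=1 fast=7: a[fast]=8≠0 swap→a[1]=8, slow++,fast++
slow=2 fast=8: a[fast]=2≠0 swap→a[2]=2, slow++,fast++
slow=3 fast=9: a[fast]=0, fast++
slow=3 fast=10: a[fast]=0, fast++
slow=3 fast=11: a[fast]=0, fast++
slow=3 fast=12: a[fast]=0, fast++
slow=3 fast=13: a[fast]=0, fast++
slow=3 fast=14: a[fast]=0, fast++
slow=3 fast=15: a[fast]=6≠0 swap→a[3]=6, slow++,fast++

slow=4, fast=16, a=[3, 8, 2, 6, 0, 0, 0, 0, 0, 0, 0, 0, 0, 0, 0, 0, 0]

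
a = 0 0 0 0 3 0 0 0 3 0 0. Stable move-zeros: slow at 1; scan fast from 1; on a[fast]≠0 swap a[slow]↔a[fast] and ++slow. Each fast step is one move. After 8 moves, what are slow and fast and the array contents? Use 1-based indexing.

slow=2, fast=9, a=[3, 0, 0, 0, 0, 0, 0, 0, 3, 0, 0]

slow=1 fast=1: a[fast]=0, fast++
slow=1 fast=2: a[fast]=0, fast++
slow=1 fast=3: a[fast]=0, fast++
slow=1 fast=4: a[fast]=0, fast++
slow=1 fast=5: a[fast]=3≠0 swap→a[1]=3, slow++,fast++
slow=2 fast=6: a[fast]=0, fast++
slow=2 fast=7: a[fast]=0, fast++
slow=2 fast=8: a[fast]=0, fast++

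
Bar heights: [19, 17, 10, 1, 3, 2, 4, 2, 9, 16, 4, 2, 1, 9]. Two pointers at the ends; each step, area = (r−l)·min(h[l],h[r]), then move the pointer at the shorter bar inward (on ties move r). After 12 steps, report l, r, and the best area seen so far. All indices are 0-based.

[0,13] min(19,9)*13=117 best=117 * → r--
[0,12] min(19,1)*12=12 best=117 → r--
[0,11] min(19,2)*11=22 best=117 → r--
[0,10] min(19,4)*10=40 best=117 → r--
[0,9] min(19,16)*9=144 best=144 * → r--
[0,8] min(19,9)*8=72 best=144 → r--
[0,7] min(19,2)*7=14 best=144 → r--
[0,6] min(19,4)*6=24 best=144 → r--
[0,5] min(19,2)*5=10 best=144 → r--
[0,4] min(19,3)*4=12 best=144 → r--
[0,3] min(19,1)*3=3 best=144 → r--
[0,2] min(19,10)*2=20 best=144 → r--

l=0, r=1, best area=144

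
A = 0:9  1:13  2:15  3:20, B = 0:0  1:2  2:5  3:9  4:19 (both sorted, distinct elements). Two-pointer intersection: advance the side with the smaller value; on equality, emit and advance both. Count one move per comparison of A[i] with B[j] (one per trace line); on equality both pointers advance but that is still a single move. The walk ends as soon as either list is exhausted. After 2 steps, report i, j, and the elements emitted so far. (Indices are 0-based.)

i=0, j=2, emitted=[]

[i=0,j=0] 9>0 → j++
[i=0,j=1] 9>2 → j++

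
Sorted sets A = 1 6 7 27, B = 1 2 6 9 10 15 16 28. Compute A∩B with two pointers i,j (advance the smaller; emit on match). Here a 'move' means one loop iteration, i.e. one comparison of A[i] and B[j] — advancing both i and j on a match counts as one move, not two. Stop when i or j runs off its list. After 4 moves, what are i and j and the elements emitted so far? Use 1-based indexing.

[i=1,j=1] 1==1 emit → i++,j++
[i=2,j=2] 6>2 → j++
[i=2,j=3] 6==6 emit → i++,j++
[i=3,j=4] 7<9 → i++

i=4, j=4, emitted=[1, 6]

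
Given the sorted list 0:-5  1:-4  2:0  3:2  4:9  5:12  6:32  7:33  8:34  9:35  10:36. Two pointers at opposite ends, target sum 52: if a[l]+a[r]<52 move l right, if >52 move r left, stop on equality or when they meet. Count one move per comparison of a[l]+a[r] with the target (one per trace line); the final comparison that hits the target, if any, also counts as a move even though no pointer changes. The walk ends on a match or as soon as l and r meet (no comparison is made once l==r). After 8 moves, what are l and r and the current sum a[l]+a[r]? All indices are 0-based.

[0,10] -5+36=31 <52 → l++
[1,10] -4+36=32 <52 → l++
[2,10] 0+36=36 <52 → l++
[3,10] 2+36=38 <52 → l++
[4,10] 9+36=45 <52 → l++
[5,10] 12+36=48 <52 → l++
[6,10] 32+36=68 >52 → r--
[6,9] 32+35=67 >52 → r--

l=6, r=8, sum=66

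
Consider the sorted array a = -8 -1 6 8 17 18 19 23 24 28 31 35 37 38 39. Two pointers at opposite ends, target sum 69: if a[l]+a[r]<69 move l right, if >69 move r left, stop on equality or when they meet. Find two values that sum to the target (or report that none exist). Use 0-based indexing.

(31, 38)

[0,14] -8+39=31 <69 → l++
[1,14] -1+39=38 <69 → l++
[2,14] 6+39=45 <69 → l++
[3,14] 8+39=47 <69 → l++
[4,14] 17+39=56 <69 → l++
[5,14] 18+39=57 <69 → l++
[6,14] 19+39=58 <69 → l++
[7,14] 23+39=62 <69 → l++
[8,14] 24+39=63 <69 → l++
[9,14] 28+39=67 <69 → l++
[10,14] 31+39=70 >69 → r--
[10,13] 31+38=69 → found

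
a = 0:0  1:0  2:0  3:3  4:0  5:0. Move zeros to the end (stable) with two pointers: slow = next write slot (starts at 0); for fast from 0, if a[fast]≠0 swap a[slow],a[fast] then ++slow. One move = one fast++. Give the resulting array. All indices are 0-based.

[3, 0, 0, 0, 0, 0]

slow=0 fast=0: a[fast]=0, fast++
slow=0 fast=1: a[fast]=0, fast++
slow=0 fast=2: a[fast]=0, fast++
slow=0 fast=3: a[fast]=3≠0 swap→a[0]=3, slow++,fast++
slow=1 fast=4: a[fast]=0, fast++
slow=1 fast=5: a[fast]=0, fast++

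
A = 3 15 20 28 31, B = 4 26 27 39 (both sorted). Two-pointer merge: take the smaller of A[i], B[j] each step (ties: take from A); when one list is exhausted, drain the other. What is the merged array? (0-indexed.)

i=0 j=0: A[i]=3<=B[j]=4 take 3, i++
i=1 j=0: A[i]=15>B[j]=4 take 4, j++
i=1 j=1: A[i]=15<=B[j]=26 take 15, i++
i=2 j=1: A[i]=20<=B[j]=26 take 20, i++
i=3 j=1: A[i]=28>B[j]=26 take 26, j++
i=3 j=2: A[i]=28>B[j]=27 take 27, j++
i=3 j=3: A[i]=28<=B[j]=39 take 28, i++
i=4 j=3: A[i]=31<=B[j]=39 take 31, i++
i=5 j=3: A done, take B[j]=39, j++

[3, 4, 15, 20, 26, 27, 28, 31, 39]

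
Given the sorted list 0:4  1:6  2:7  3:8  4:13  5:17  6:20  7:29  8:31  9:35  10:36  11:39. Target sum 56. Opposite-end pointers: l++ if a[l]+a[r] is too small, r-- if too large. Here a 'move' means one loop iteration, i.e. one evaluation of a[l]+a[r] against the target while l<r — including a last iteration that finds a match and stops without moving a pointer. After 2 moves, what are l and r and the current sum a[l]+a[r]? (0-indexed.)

l=2, r=11, sum=46

l=0 r=11: 4+39=43 <56, l++
l=1 r=11: 6+39=45 <56, l++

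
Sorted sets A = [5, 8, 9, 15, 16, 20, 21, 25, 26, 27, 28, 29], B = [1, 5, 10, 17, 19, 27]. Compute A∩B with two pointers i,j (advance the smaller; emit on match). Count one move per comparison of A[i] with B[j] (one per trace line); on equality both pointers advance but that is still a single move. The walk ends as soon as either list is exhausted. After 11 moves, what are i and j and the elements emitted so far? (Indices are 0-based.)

i=7, j=5, emitted=[5]

[i=0,j=0] 5>1 → j++
[i=0,j=1] 5==5 emit → i++,j++
[i=1,j=2] 8<10 → i++
[i=2,j=2] 9<10 → i++
[i=3,j=2] 15>10 → j++
[i=3,j=3] 15<17 → i++
[i=4,j=3] 16<17 → i++
[i=5,j=3] 20>17 → j++
[i=5,j=4] 20>19 → j++
[i=5,j=5] 20<27 → i++
[i=6,j=5] 21<27 → i++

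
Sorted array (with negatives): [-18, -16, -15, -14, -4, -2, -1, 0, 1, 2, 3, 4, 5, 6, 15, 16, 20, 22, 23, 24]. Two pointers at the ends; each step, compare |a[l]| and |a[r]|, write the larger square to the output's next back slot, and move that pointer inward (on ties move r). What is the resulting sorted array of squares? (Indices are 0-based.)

l=0 r=19: |-18|<=|24| out[19]=576, r--
l=0 r=18: |-18|<=|23| out[18]=529, r--
l=0 r=17: |-18|<=|22| out[17]=484, r--
l=0 r=16: |-18|<=|20| out[16]=400, r--
l=0 r=15: |-18|>|16| out[15]=324, l++
l=1 r=15: |-16|<=|16| out[14]=256, r--
l=1 r=14: |-16|>|15| out[13]=256, l++
l=2 r=14: |-15|<=|15| out[12]=225, r--
l=2 r=13: |-15|>|6| out[11]=225, l++
l=3 r=13: |-14|>|6| out[10]=196, l++
l=4 r=13: |-4|<=|6| out[9]=36, r--
l=4 r=12: |-4|<=|5| out[8]=25, r--
l=4 r=11: |-4|<=|4| out[7]=16, r--
l=4 r=10: |-4|>|3| out[6]=16, l++
l=5 r=10: |-2|<=|3| out[5]=9, r--
l=5 r=9: |-2|<=|2| out[4]=4, r--
l=5 r=8: |-2|>|1| out[3]=4, l++
l=6 r=8: |-1|<=|1| out[2]=1, r--
l=6 r=7: |-1|>|0| out[1]=1, l++
l=7 r=7: |0|<=|0| out[0]=0, r--

[0, 1, 1, 4, 4, 9, 16, 16, 25, 36, 196, 225, 225, 256, 256, 324, 400, 484, 529, 576]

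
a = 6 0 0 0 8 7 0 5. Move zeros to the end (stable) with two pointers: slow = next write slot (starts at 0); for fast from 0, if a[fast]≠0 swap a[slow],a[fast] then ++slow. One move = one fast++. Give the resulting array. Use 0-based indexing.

slow=0 fast=0: a[fast]=6≠0 swap→a[0]=6, slow++,fast++
slow=1 fast=1: a[fast]=0, fast++
slow=1 fast=2: a[fast]=0, fast++
slow=1 fast=3: a[fast]=0, fast++
slow=1 fast=4: a[fast]=8≠0 swap→a[1]=8, slow++,fast++
slow=2 fast=5: a[fast]=7≠0 swap→a[2]=7, slow++,fast++
slow=3 fast=6: a[fast]=0, fast++
slow=3 fast=7: a[fast]=5≠0 swap→a[3]=5, slow++,fast++

[6, 8, 7, 5, 0, 0, 0, 0]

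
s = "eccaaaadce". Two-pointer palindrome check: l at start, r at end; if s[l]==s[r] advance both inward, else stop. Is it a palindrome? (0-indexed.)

not a palindrome (mismatch at 2,7)

[0,9] 'e'=='e' → l++,r--
[1,8] 'c'=='c' → l++,r--
[2,7] 'c'!='d' → stop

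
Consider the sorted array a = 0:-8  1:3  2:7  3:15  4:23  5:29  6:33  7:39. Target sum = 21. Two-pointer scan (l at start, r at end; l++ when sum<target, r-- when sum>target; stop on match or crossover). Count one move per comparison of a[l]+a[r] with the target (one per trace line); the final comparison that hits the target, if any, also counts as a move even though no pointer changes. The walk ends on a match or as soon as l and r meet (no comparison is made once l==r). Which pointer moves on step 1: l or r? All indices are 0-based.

r

l=0 r=7: -8+39=31 >21, r--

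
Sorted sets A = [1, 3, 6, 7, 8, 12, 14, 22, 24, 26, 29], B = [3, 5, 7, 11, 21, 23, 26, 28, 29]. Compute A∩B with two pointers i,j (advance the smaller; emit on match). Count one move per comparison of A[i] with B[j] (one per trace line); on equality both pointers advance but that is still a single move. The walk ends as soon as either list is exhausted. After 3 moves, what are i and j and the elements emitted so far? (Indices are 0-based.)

i=2, j=2, emitted=[3]

i=0 j=0: 1<3, i++
i=1 j=0: 3==3 emit, i++,j++
i=2 j=1: 6>5, j++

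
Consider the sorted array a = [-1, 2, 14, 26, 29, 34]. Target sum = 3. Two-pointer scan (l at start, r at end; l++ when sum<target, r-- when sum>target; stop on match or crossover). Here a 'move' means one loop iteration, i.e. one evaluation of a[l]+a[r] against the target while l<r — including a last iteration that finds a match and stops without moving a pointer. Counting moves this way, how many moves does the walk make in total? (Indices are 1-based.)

[1,6] -1+34=33 >3 → r--
[1,5] -1+29=28 >3 → r--
[1,4] -1+26=25 >3 → r--
[1,3] -1+14=13 >3 → r--
[1,2] -1+2=1 <3 → l++

5 moves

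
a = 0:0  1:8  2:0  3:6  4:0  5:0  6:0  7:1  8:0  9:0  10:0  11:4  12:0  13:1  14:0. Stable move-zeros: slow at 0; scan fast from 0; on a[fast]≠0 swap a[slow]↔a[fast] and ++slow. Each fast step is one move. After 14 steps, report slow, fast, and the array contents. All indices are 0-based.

slow=5, fast=14, a=[8, 6, 1, 4, 1, 0, 0, 0, 0, 0, 0, 0, 0, 0, 0]

slow=0 fast=0: a[fast]=0, fast++
slow=0 fast=1: a[fast]=8≠0 swap→a[0]=8, slow++,fast++
slow=1 fast=2: a[fast]=0, fast++
slow=1 fast=3: a[fast]=6≠0 swap→a[1]=6, slow++,fast++
slow=2 fast=4: a[fast]=0, fast++
slow=2 fast=5: a[fast]=0, fast++
slow=2 fast=6: a[fast]=0, fast++
slow=2 fast=7: a[fast]=1≠0 swap→a[2]=1, slow++,fast++
slow=3 fast=8: a[fast]=0, fast++
slow=3 fast=9: a[fast]=0, fast++
slow=3 fast=10: a[fast]=0, fast++
slow=3 fast=11: a[fast]=4≠0 swap→a[3]=4, slow++,fast++
slow=4 fast=12: a[fast]=0, fast++
slow=4 fast=13: a[fast]=1≠0 swap→a[4]=1, slow++,fast++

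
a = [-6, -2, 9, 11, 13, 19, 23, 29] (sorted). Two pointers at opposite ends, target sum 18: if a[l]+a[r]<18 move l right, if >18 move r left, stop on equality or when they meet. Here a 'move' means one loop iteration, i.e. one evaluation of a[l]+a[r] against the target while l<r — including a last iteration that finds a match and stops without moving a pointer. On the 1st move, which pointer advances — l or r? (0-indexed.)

r

[0,7] -6+29=23 >18 → r--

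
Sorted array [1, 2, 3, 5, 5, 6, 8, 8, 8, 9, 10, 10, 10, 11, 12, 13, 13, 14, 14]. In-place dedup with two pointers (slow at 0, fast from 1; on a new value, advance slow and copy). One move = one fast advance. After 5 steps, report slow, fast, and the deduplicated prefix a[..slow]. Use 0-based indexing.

slow=0 fast=1: a[fast]=2≠a[slow]=1 write a[1]=2, slow++,fast++
slow=1 fast=2: a[fast]=3≠a[slow]=2 write a[2]=3, slow++,fast++
slow=2 fast=3: a[fast]=5≠a[slow]=3 write a[3]=5, slow++,fast++
slow=3 fast=4: a[fast]=5=a[slow] dup, fast++
slow=3 fast=5: a[fast]=6≠a[slow]=5 write a[4]=6, slow++,fast++

slow=4, fast=6, prefix=[1, 2, 3, 5, 6]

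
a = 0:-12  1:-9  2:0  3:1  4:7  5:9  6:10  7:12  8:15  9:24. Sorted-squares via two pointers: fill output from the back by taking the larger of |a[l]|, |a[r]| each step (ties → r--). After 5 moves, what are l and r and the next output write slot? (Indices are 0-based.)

l=1, r=5, next write slot=4

l=0 r=9: |-12|<=|24| out[9]=576, r--
l=0 r=8: |-12|<=|15| out[8]=225, r--
l=0 r=7: |-12|<=|12| out[7]=144, r--
l=0 r=6: |-12|>|10| out[6]=144, l++
l=1 r=6: |-9|<=|10| out[5]=100, r--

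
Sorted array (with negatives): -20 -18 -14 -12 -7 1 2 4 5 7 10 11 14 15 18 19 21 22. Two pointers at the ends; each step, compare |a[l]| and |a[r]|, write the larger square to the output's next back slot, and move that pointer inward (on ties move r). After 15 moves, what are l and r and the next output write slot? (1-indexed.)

l=6, r=8, next write slot=3

[1,18] |-20|<=|22| out[18]=484 → r--
[1,17] |-20|<=|21| out[17]=441 → r--
[1,16] |-20|>|19| out[16]=400 → l++
[2,16] |-18|<=|19| out[15]=361 → r--
[2,15] |-18|<=|18| out[14]=324 → r--
[2,14] |-18|>|15| out[13]=324 → l++
[3,14] |-14|<=|15| out[12]=225 → r--
[3,13] |-14|<=|14| out[11]=196 → r--
[3,12] |-14|>|11| out[10]=196 → l++
[4,12] |-12|>|11| out[9]=144 → l++
[5,12] |-7|<=|11| out[8]=121 → r--
[5,11] |-7|<=|10| out[7]=100 → r--
[5,10] |-7|<=|7| out[6]=49 → r--
[5,9] |-7|>|5| out[5]=49 → l++
[6,9] |1|<=|5| out[4]=25 → r--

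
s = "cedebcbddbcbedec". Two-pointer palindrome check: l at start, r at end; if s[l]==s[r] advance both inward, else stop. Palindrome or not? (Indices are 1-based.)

palindrome

[1,16] 'c'=='c' → l++,r--
[2,15] 'e'=='e' → l++,r--
[3,14] 'd'=='d' → l++,r--
[4,13] 'e'=='e' → l++,r--
[5,12] 'b'=='b' → l++,r--
[6,11] 'c'=='c' → l++,r--
[7,10] 'b'=='b' → l++,r--
[8,9] 'd'=='d' → l++,r--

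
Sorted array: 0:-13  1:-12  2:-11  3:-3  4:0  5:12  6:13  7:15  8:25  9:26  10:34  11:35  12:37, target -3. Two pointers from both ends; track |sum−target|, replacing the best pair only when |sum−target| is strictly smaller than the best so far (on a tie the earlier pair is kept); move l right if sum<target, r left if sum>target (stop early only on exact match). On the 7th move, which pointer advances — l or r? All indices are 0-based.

[0,12] -13+37=24 d=27 * → r--
[0,11] -13+35=22 d=25 * → r--
[0,10] -13+34=21 d=24 * → r--
[0,9] -13+26=13 d=16 * → r--
[0,8] -13+25=12 d=15 * → r--
[0,7] -13+15=2 d=5 * → r--
[0,6] -13+13=0 d=3 * → r--

r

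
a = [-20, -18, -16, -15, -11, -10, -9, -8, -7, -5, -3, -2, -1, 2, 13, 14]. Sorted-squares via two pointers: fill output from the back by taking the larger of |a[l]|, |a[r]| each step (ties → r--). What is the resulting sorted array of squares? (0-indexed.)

[0,15] |-20|>|14| out[15]=400 → l++
[1,15] |-18|>|14| out[14]=324 → l++
[2,15] |-16|>|14| out[13]=256 → l++
[3,15] |-15|>|14| out[12]=225 → l++
[4,15] |-11|<=|14| out[11]=196 → r--
[4,14] |-11|<=|13| out[10]=169 → r--
[4,13] |-11|>|2| out[9]=121 → l++
[5,13] |-10|>|2| out[8]=100 → l++
[6,13] |-9|>|2| out[7]=81 → l++
[7,13] |-8|>|2| out[6]=64 → l++
[8,13] |-7|>|2| out[5]=49 → l++
[9,13] |-5|>|2| out[4]=25 → l++
[10,13] |-3|>|2| out[3]=9 → l++
[11,13] |-2|<=|2| out[2]=4 → r--
[11,12] |-2|>|-1| out[1]=4 → l++
[12,12] |-1|<=|-1| out[0]=1 → r--

[1, 4, 4, 9, 25, 49, 64, 81, 100, 121, 169, 196, 225, 256, 324, 400]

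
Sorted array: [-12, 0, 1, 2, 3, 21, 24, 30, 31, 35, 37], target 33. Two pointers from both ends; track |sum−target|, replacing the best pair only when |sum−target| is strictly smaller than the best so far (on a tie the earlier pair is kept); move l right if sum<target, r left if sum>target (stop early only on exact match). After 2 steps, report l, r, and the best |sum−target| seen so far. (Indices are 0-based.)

l=1, r=9, best |Δ|=4

[0,10] -12+37=25 d=8 * → l++
[1,10] 0+37=37 d=4 * → r--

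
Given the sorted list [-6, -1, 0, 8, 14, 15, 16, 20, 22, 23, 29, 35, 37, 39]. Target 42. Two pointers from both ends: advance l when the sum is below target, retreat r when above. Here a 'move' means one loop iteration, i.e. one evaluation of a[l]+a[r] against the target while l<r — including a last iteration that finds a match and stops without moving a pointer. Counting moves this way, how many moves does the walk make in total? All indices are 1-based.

13 moves

l=1 r=14: -6+39=33 <42, l++
l=2 r=14: -1+39=38 <42, l++
l=3 r=14: 0+39=39 <42, l++
l=4 r=14: 8+39=47 >42, r--
l=4 r=13: 8+37=45 >42, r--
l=4 r=12: 8+35=43 >42, r--
l=4 r=11: 8+29=37 <42, l++
l=5 r=11: 14+29=43 >42, r--
l=5 r=10: 14+23=37 <42, l++
l=6 r=10: 15+23=38 <42, l++
l=7 r=10: 16+23=39 <42, l++
l=8 r=10: 20+23=43 >42, r--
l=8 r=9: 20+22=42, found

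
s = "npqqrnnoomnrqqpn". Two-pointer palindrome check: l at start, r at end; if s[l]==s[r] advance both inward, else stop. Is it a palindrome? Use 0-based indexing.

not a palindrome (mismatch at 6,9)

l=0 r=15: 'n'=='n', l++,r--
l=1 r=14: 'p'=='p', l++,r--
l=2 r=13: 'q'=='q', l++,r--
l=3 r=12: 'q'=='q', l++,r--
l=4 r=11: 'r'=='r', l++,r--
l=5 r=10: 'n'=='n', l++,r--
l=6 r=9: 'n'!='m', stop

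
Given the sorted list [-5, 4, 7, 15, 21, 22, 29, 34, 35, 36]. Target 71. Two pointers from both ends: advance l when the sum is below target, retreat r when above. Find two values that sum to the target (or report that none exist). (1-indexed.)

l=1 r=10: -5+36=31 <71, l++
l=2 r=10: 4+36=40 <71, l++
l=3 r=10: 7+36=43 <71, l++
l=4 r=10: 15+36=51 <71, l++
l=5 r=10: 21+36=57 <71, l++
l=6 r=10: 22+36=58 <71, l++
l=7 r=10: 29+36=65 <71, l++
l=8 r=10: 34+36=70 <71, l++
l=9 r=10: 35+36=71, found

(35, 36)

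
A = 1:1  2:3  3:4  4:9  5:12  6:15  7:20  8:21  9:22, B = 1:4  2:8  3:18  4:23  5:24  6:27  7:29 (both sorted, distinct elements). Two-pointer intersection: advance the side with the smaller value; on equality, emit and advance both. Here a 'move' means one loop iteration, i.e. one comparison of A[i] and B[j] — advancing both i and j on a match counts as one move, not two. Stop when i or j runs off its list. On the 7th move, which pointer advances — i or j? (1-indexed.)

i=1 j=1: 1<4, i++
i=2 j=1: 3<4, i++
i=3 j=1: 4==4 emit, i++,j++
i=4 j=2: 9>8, j++
i=4 j=3: 9<18, i++
i=5 j=3: 12<18, i++
i=6 j=3: 15<18, i++

i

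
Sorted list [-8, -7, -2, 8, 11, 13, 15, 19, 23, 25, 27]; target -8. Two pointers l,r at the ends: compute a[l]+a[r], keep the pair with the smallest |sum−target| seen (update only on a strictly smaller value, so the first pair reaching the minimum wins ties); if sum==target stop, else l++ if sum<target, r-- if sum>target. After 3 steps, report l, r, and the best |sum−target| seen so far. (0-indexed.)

l=0, r=7, best |Δ|=23

[0,10] -8+27=19 d=27 * → r--
[0,9] -8+25=17 d=25 * → r--
[0,8] -8+23=15 d=23 * → r--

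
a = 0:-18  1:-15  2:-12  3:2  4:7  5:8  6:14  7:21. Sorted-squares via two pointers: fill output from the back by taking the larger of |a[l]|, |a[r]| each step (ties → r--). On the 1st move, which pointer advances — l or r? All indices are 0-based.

r

l=0 r=7: |-18|<=|21| out[7]=441, r--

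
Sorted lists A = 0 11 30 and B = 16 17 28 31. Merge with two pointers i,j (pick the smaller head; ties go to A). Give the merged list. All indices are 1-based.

[i=1,j=1] A[i]=0<=B[j]=16 take 0 → i++
[i=2,j=1] A[i]=11<=B[j]=16 take 11 → i++
[i=3,j=1] A[i]=30>B[j]=16 take 16 → j++
[i=3,j=2] A[i]=30>B[j]=17 take 17 → j++
[i=3,j=3] A[i]=30>B[j]=28 take 28 → j++
[i=3,j=4] A[i]=30<=B[j]=31 take 30 → i++
[i=4,j=4] A done, take B[j]=31 → j++

[0, 11, 16, 17, 28, 30, 31]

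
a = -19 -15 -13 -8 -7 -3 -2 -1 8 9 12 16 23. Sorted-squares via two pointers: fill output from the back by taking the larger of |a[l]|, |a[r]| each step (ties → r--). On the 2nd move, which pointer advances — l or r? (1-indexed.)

l

[1,13] |-19|<=|23| out[13]=529 → r--
[1,12] |-19|>|16| out[12]=361 → l++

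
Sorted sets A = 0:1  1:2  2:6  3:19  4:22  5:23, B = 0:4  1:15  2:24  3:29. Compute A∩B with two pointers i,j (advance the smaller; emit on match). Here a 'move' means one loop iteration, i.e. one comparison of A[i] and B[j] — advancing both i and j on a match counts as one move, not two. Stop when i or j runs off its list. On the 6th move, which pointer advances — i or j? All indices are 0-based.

i=0 j=0: 1<4, i++
i=1 j=0: 2<4, i++
i=2 j=0: 6>4, j++
i=2 j=1: 6<15, i++
i=3 j=1: 19>15, j++
i=3 j=2: 19<24, i++

i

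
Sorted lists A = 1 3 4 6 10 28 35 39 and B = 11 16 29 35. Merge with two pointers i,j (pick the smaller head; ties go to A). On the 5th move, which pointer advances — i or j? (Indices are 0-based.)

i

i=0 j=0: A[i]=1<=B[j]=11 take 1, i++
i=1 j=0: A[i]=3<=B[j]=11 take 3, i++
i=2 j=0: A[i]=4<=B[j]=11 take 4, i++
i=3 j=0: A[i]=6<=B[j]=11 take 6, i++
i=4 j=0: A[i]=10<=B[j]=11 take 10, i++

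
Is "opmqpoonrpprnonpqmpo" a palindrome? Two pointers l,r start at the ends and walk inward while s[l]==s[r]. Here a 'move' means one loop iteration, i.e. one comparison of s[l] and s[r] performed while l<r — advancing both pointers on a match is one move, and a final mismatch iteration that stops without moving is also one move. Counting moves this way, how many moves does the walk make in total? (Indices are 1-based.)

[1,20] 'o'=='o' → l++,r--
[2,19] 'p'=='p' → l++,r--
[3,18] 'm'=='m' → l++,r--
[4,17] 'q'=='q' → l++,r--
[5,16] 'p'=='p' → l++,r--
[6,15] 'o'!='n' → stop

6 moves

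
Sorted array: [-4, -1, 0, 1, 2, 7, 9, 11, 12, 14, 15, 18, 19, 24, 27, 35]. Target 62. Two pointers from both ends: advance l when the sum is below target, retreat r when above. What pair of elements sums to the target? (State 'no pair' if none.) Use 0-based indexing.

(27, 35)

[0,15] -4+35=31 <62 → l++
[1,15] -1+35=34 <62 → l++
[2,15] 0+35=35 <62 → l++
[3,15] 1+35=36 <62 → l++
[4,15] 2+35=37 <62 → l++
[5,15] 7+35=42 <62 → l++
[6,15] 9+35=44 <62 → l++
[7,15] 11+35=46 <62 → l++
[8,15] 12+35=47 <62 → l++
[9,15] 14+35=49 <62 → l++
[10,15] 15+35=50 <62 → l++
[11,15] 18+35=53 <62 → l++
[12,15] 19+35=54 <62 → l++
[13,15] 24+35=59 <62 → l++
[14,15] 27+35=62 → found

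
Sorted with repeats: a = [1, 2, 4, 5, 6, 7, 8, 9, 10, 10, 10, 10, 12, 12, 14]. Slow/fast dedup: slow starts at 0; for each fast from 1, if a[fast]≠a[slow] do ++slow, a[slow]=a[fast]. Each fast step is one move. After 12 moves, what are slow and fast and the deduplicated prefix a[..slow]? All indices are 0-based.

(s=0,f=1) a[fast]=2≠a[slow]=1 write a[1]=2 → slow++,fast++
(s=1,f=2) a[fast]=4≠a[slow]=2 write a[2]=4 → slow++,fast++
(s=2,f=3) a[fast]=5≠a[slow]=4 write a[3]=5 → slow++,fast++
(s=3,f=4) a[fast]=6≠a[slow]=5 write a[4]=6 → slow++,fast++
(s=4,f=5) a[fast]=7≠a[slow]=6 write a[5]=7 → slow++,fast++
(s=5,f=6) a[fast]=8≠a[slow]=7 write a[6]=8 → slow++,fast++
(s=6,f=7) a[fast]=9≠a[slow]=8 write a[7]=9 → slow++,fast++
(s=7,f=8) a[fast]=10≠a[slow]=9 write a[8]=10 → slow++,fast++
(s=8,f=9) a[fast]=10=a[slow] dup → fast++
(s=8,f=10) a[fast]=10=a[slow] dup → fast++
(s=8,f=11) a[fast]=10=a[slow] dup → fast++
(s=8,f=12) a[fast]=12≠a[slow]=10 write a[9]=12 → slow++,fast++

slow=9, fast=13, prefix=[1, 2, 4, 5, 6, 7, 8, 9, 10, 12]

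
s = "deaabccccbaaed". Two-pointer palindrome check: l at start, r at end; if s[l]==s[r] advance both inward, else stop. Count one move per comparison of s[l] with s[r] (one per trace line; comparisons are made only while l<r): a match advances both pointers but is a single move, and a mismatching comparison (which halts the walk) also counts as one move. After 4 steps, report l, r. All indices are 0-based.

l=4, r=9

l=0 r=13: 'd'=='d', l++,r--
l=1 r=12: 'e'=='e', l++,r--
l=2 r=11: 'a'=='a', l++,r--
l=3 r=10: 'a'=='a', l++,r--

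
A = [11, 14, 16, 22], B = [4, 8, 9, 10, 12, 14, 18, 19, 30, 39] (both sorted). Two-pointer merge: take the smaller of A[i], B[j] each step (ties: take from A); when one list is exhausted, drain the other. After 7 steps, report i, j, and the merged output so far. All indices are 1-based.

i=1 j=1: A[i]=11>B[j]=4 take 4, j++
i=1 j=2: A[i]=11>B[j]=8 take 8, j++
i=1 j=3: A[i]=11>B[j]=9 take 9, j++
i=1 j=4: A[i]=11>B[j]=10 take 10, j++
i=1 j=5: A[i]=11<=B[j]=12 take 11, i++
i=2 j=5: A[i]=14>B[j]=12 take 12, j++
i=2 j=6: A[i]=14<=B[j]=14 take 14, i++

i=3, j=6, merged so far=[4, 8, 9, 10, 11, 12, 14]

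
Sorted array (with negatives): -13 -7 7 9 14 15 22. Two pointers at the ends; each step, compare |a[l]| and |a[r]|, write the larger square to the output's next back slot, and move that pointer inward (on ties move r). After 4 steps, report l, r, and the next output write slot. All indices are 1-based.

[1,7] |-13|<=|22| out[7]=484 → r--
[1,6] |-13|<=|15| out[6]=225 → r--
[1,5] |-13|<=|14| out[5]=196 → r--
[1,4] |-13|>|9| out[4]=169 → l++

l=2, r=4, next write slot=3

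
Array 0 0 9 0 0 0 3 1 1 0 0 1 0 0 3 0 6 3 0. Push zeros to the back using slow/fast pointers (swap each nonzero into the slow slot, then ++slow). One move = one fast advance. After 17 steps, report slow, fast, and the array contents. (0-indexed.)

slow=7, fast=17, a=[9, 3, 1, 1, 1, 3, 6, 0, 0, 0, 0, 0, 0, 0, 0, 0, 0, 3, 0]

(s=0,f=0) a[fast]=0 → fast++
(s=0,f=1) a[fast]=0 → fast++
(s=0,f=2) a[fast]=9≠0 swap→a[0]=9 → slow++,fast++
(s=1,f=3) a[fast]=0 → fast++
(s=1,f=4) a[fast]=0 → fast++
(s=1,f=5) a[fast]=0 → fast++
(s=1,f=6) a[fast]=3≠0 swap→a[1]=3 → slow++,fast++
(s=2,f=7) a[fast]=1≠0 swap→a[2]=1 → slow++,fast++
(s=3,f=8) a[fast]=1≠0 swap→a[3]=1 → slow++,fast++
(s=4,f=9) a[fast]=0 → fast++
(s=4,f=10) a[fast]=0 → fast++
(s=4,f=11) a[fast]=1≠0 swap→a[4]=1 → slow++,fast++
(s=5,f=12) a[fast]=0 → fast++
(s=5,f=13) a[fast]=0 → fast++
(s=5,f=14) a[fast]=3≠0 swap→a[5]=3 → slow++,fast++
(s=6,f=15) a[fast]=0 → fast++
(s=6,f=16) a[fast]=6≠0 swap→a[6]=6 → slow++,fast++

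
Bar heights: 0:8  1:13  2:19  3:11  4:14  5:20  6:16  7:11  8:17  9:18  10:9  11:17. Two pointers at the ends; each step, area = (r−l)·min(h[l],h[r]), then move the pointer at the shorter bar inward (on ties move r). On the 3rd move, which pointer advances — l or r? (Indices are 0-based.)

r

[0,11] min(8,17)*11=88 best=88 * → l++
[1,11] min(13,17)*10=130 best=130 * → l++
[2,11] min(19,17)*9=153 best=153 * → r--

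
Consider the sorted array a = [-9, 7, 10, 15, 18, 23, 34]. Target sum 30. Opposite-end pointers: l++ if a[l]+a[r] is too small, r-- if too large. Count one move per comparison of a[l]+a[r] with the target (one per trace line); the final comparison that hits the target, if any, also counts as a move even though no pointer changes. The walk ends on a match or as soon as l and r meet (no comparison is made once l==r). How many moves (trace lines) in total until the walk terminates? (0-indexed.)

3 moves

l=0 r=6: -9+34=25 <30, l++
l=1 r=6: 7+34=41 >30, r--
l=1 r=5: 7+23=30, found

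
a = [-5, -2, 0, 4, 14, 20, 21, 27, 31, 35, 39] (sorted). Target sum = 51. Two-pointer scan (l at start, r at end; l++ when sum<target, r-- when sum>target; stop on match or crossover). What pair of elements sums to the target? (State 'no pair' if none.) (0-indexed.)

[0,10] -5+39=34 <51 → l++
[1,10] -2+39=37 <51 → l++
[2,10] 0+39=39 <51 → l++
[3,10] 4+39=43 <51 → l++
[4,10] 14+39=53 >51 → r--
[4,9] 14+35=49 <51 → l++
[5,9] 20+35=55 >51 → r--
[5,8] 20+31=51 → found

(20, 31)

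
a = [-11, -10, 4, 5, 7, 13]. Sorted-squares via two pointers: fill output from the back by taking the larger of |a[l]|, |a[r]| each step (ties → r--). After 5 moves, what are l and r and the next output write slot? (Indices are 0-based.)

l=2, r=2, next write slot=0

[0,5] |-11|<=|13| out[5]=169 → r--
[0,4] |-11|>|7| out[4]=121 → l++
[1,4] |-10|>|7| out[3]=100 → l++
[2,4] |4|<=|7| out[2]=49 → r--
[2,3] |4|<=|5| out[1]=25 → r--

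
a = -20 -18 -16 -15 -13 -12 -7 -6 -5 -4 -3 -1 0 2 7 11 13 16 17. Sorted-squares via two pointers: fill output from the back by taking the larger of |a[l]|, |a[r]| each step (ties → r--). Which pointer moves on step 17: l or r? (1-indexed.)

r

l=1 r=19: |-20|>|17| out[19]=400, l++
l=2 r=19: |-18|>|17| out[18]=324, l++
l=3 r=19: |-16|<=|17| out[17]=289, r--
l=3 r=18: |-16|<=|16| out[16]=256, r--
l=3 r=17: |-16|>|13| out[15]=256, l++
l=4 r=17: |-15|>|13| out[14]=225, l++
l=5 r=17: |-13|<=|13| out[13]=169, r--
l=5 r=16: |-13|>|11| out[12]=169, l++
l=6 r=16: |-12|>|11| out[11]=144, l++
l=7 r=16: |-7|<=|11| out[10]=121, r--
l=7 r=15: |-7|<=|7| out[9]=49, r--
l=7 r=14: |-7|>|2| out[8]=49, l++
l=8 r=14: |-6|>|2| out[7]=36, l++
l=9 r=14: |-5|>|2| out[6]=25, l++
l=10 r=14: |-4|>|2| out[5]=16, l++
l=11 r=14: |-3|>|2| out[4]=9, l++
l=12 r=14: |-1|<=|2| out[3]=4, r--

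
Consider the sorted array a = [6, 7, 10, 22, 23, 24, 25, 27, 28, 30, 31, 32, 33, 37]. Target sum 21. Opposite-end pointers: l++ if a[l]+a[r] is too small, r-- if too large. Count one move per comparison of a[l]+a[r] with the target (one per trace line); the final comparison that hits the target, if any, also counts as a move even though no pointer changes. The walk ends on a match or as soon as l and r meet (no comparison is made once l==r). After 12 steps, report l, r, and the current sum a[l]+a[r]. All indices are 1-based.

l=2, r=3, sum=17

l=1 r=14: 6+37=43 >21, r--
l=1 r=13: 6+33=39 >21, r--
l=1 r=12: 6+32=38 >21, r--
l=1 r=11: 6+31=37 >21, r--
l=1 r=10: 6+30=36 >21, r--
l=1 r=9: 6+28=34 >21, r--
l=1 r=8: 6+27=33 >21, r--
l=1 r=7: 6+25=31 >21, r--
l=1 r=6: 6+24=30 >21, r--
l=1 r=5: 6+23=29 >21, r--
l=1 r=4: 6+22=28 >21, r--
l=1 r=3: 6+10=16 <21, l++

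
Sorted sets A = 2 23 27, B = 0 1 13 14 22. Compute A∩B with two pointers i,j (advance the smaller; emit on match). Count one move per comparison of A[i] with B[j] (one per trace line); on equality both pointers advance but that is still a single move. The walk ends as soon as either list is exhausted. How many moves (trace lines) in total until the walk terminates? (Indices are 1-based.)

6 moves

i=1 j=1: 2>0, j++
i=1 j=2: 2>1, j++
i=1 j=3: 2<13, i++
i=2 j=3: 23>13, j++
i=2 j=4: 23>14, j++
i=2 j=5: 23>22, j++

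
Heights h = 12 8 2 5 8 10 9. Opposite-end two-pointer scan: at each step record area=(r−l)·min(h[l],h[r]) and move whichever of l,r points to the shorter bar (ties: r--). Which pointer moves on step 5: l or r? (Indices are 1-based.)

[1,7] min(12,9)*6=54 best=54 * → r--
[1,6] min(12,10)*5=50 best=54 → r--
[1,5] min(12,8)*4=32 best=54 → r--
[1,4] min(12,5)*3=15 best=54 → r--
[1,3] min(12,2)*2=4 best=54 → r--

r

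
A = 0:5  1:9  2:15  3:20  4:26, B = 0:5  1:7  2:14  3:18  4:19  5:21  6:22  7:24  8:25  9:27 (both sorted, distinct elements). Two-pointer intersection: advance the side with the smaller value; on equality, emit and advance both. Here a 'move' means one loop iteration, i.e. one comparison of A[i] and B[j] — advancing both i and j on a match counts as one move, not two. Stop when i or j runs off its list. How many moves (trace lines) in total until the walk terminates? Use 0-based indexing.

[i=0,j=0] 5==5 emit → i++,j++
[i=1,j=1] 9>7 → j++
[i=1,j=2] 9<14 → i++
[i=2,j=2] 15>14 → j++
[i=2,j=3] 15<18 → i++
[i=3,j=3] 20>18 → j++
[i=3,j=4] 20>19 → j++
[i=3,j=5] 20<21 → i++
[i=4,j=5] 26>21 → j++
[i=4,j=6] 26>22 → j++
[i=4,j=7] 26>24 → j++
[i=4,j=8] 26>25 → j++
[i=4,j=9] 26<27 → i++

13 moves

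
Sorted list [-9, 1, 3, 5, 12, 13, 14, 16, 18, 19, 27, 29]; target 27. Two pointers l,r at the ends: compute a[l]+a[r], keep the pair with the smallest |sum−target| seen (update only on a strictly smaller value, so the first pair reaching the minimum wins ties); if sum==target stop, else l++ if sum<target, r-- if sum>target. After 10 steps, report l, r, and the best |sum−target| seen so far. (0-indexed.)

[0,11] -9+29=20 d=7 * → l++
[1,11] 1+29=30 d=3 * → r--
[1,10] 1+27=28 d=1 * → r--
[1,9] 1+19=20 d=7 → l++
[2,9] 3+19=22 d=5 → l++
[3,9] 5+19=24 d=3 → l++
[4,9] 12+19=31 d=4 → r--
[4,8] 12+18=30 d=3 → r--
[4,7] 12+16=28 d=1 → r--
[4,6] 12+14=26 d=1 → l++

l=5, r=6, best |Δ|=1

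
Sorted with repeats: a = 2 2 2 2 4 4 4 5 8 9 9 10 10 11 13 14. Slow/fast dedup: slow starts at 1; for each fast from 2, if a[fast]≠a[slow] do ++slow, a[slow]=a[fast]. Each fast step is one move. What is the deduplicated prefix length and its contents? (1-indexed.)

length 9; prefix = [2, 4, 5, 8, 9, 10, 11, 13, 14]

slow=1 fast=2: a[fast]=2=a[slow] dup, fast++
slow=1 fast=3: a[fast]=2=a[slow] dup, fast++
slow=1 fast=4: a[fast]=2=a[slow] dup, fast++
slow=1 fast=5: a[fast]=4≠a[slow]=2 write a[2]=4, slow++,fast++
slow=2 fast=6: a[fast]=4=a[slow] dup, fast++
slow=2 fast=7: a[fast]=4=a[slow] dup, fast++
slow=2 fast=8: a[fast]=5≠a[slow]=4 write a[3]=5, slow++,fast++
slow=3 fast=9: a[fast]=8≠a[slow]=5 write a[4]=8, slow++,fast++
slow=4 fast=10: a[fast]=9≠a[slow]=8 write a[5]=9, slow++,fast++
slow=5 fast=11: a[fast]=9=a[slow] dup, fast++
slow=5 fast=12: a[fast]=10≠a[slow]=9 write a[6]=10, slow++,fast++
slow=6 fast=13: a[fast]=10=a[slow] dup, fast++
slow=6 fast=14: a[fast]=11≠a[slow]=10 write a[7]=11, slow++,fast++
slow=7 fast=15: a[fast]=13≠a[slow]=11 write a[8]=13, slow++,fast++
slow=8 fast=16: a[fast]=14≠a[slow]=13 write a[9]=14, slow++,fast++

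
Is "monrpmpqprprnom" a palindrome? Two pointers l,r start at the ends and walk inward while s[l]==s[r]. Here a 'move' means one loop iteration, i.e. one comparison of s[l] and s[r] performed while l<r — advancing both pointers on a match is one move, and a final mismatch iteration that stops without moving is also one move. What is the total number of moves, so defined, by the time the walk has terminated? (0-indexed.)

6 moves

l=0 r=14: 'm'=='m', l++,r--
l=1 r=13: 'o'=='o', l++,r--
l=2 r=12: 'n'=='n', l++,r--
l=3 r=11: 'r'=='r', l++,r--
l=4 r=10: 'p'=='p', l++,r--
l=5 r=9: 'm'!='r', stop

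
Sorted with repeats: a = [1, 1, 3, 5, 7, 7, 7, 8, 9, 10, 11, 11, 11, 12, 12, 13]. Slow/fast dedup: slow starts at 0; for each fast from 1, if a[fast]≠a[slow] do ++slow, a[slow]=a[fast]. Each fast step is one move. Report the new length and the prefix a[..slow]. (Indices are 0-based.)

length 10; prefix = [1, 3, 5, 7, 8, 9, 10, 11, 12, 13]

(s=0,f=1) a[fast]=1=a[slow] dup → fast++
(s=0,f=2) a[fast]=3≠a[slow]=1 write a[1]=3 → slow++,fast++
(s=1,f=3) a[fast]=5≠a[slow]=3 write a[2]=5 → slow++,fast++
(s=2,f=4) a[fast]=7≠a[slow]=5 write a[3]=7 → slow++,fast++
(s=3,f=5) a[fast]=7=a[slow] dup → fast++
(s=3,f=6) a[fast]=7=a[slow] dup → fast++
(s=3,f=7) a[fast]=8≠a[slow]=7 write a[4]=8 → slow++,fast++
(s=4,f=8) a[fast]=9≠a[slow]=8 write a[5]=9 → slow++,fast++
(s=5,f=9) a[fast]=10≠a[slow]=9 write a[6]=10 → slow++,fast++
(s=6,f=10) a[fast]=11≠a[slow]=10 write a[7]=11 → slow++,fast++
(s=7,f=11) a[fast]=11=a[slow] dup → fast++
(s=7,f=12) a[fast]=11=a[slow] dup → fast++
(s=7,f=13) a[fast]=12≠a[slow]=11 write a[8]=12 → slow++,fast++
(s=8,f=14) a[fast]=12=a[slow] dup → fast++
(s=8,f=15) a[fast]=13≠a[slow]=12 write a[9]=13 → slow++,fast++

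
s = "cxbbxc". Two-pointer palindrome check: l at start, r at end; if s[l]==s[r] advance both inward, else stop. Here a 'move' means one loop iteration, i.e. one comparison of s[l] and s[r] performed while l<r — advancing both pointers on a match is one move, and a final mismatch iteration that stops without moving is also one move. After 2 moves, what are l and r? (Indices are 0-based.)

l=2, r=3

[0,5] 'c'=='c' → l++,r--
[1,4] 'x'=='x' → l++,r--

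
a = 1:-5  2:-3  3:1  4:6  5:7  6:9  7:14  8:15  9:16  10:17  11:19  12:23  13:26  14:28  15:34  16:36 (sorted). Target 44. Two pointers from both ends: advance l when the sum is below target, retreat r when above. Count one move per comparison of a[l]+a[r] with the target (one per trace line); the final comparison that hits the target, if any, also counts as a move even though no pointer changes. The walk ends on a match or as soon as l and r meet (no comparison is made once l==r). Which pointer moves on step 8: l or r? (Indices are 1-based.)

[1,16] -5+36=31 <44 → l++
[2,16] -3+36=33 <44 → l++
[3,16] 1+36=37 <44 → l++
[4,16] 6+36=42 <44 → l++
[5,16] 7+36=43 <44 → l++
[6,16] 9+36=45 >44 → r--
[6,15] 9+34=43 <44 → l++
[7,15] 14+34=48 >44 → r--

r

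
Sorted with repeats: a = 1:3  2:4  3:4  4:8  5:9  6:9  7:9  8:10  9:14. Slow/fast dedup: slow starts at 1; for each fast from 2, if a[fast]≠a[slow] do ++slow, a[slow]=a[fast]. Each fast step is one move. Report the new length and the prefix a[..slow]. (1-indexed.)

(s=1,f=2) a[fast]=4≠a[slow]=3 write a[2]=4 → slow++,fast++
(s=2,f=3) a[fast]=4=a[slow] dup → fast++
(s=2,f=4) a[fast]=8≠a[slow]=4 write a[3]=8 → slow++,fast++
(s=3,f=5) a[fast]=9≠a[slow]=8 write a[4]=9 → slow++,fast++
(s=4,f=6) a[fast]=9=a[slow] dup → fast++
(s=4,f=7) a[fast]=9=a[slow] dup → fast++
(s=4,f=8) a[fast]=10≠a[slow]=9 write a[5]=10 → slow++,fast++
(s=5,f=9) a[fast]=14≠a[slow]=10 write a[6]=14 → slow++,fast++

length 6; prefix = [3, 4, 8, 9, 10, 14]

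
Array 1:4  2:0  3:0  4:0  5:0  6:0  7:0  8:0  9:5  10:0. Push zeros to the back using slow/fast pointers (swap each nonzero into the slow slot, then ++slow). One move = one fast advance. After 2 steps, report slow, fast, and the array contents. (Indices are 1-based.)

slow=2, fast=3, a=[4, 0, 0, 0, 0, 0, 0, 0, 5, 0]

(s=1,f=1) a[fast]=4≠0 swap→a[1]=4 → slow++,fast++
(s=2,f=2) a[fast]=0 → fast++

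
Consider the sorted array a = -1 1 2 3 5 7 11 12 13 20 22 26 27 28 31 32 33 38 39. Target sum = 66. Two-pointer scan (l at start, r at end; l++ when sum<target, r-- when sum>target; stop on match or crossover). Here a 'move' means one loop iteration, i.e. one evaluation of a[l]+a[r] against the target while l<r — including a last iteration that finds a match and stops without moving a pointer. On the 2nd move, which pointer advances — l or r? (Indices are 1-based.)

l

l=1 r=19: -1+39=38 <66, l++
l=2 r=19: 1+39=40 <66, l++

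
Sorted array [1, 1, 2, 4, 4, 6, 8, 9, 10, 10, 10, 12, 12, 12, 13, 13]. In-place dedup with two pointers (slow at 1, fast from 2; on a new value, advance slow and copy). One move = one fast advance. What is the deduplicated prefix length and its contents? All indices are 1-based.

length 9; prefix = [1, 2, 4, 6, 8, 9, 10, 12, 13]

slow=1 fast=2: a[fast]=1=a[slow] dup, fast++
slow=1 fast=3: a[fast]=2≠a[slow]=1 write a[2]=2, slow++,fast++
slow=2 fast=4: a[fast]=4≠a[slow]=2 write a[3]=4, slow++,fast++
slow=3 fast=5: a[fast]=4=a[slow] dup, fast++
slow=3 fast=6: a[fast]=6≠a[slow]=4 write a[4]=6, slow++,fast++
slow=4 fast=7: a[fast]=8≠a[slow]=6 write a[5]=8, slow++,fast++
slow=5 fast=8: a[fast]=9≠a[slow]=8 write a[6]=9, slow++,fast++
slow=6 fast=9: a[fast]=10≠a[slow]=9 write a[7]=10, slow++,fast++
slow=7 fast=10: a[fast]=10=a[slow] dup, fast++
slow=7 fast=11: a[fast]=10=a[slow] dup, fast++
slow=7 fast=12: a[fast]=12≠a[slow]=10 write a[8]=12, slow++,fast++
slow=8 fast=13: a[fast]=12=a[slow] dup, fast++
slow=8 fast=14: a[fast]=12=a[slow] dup, fast++
slow=8 fast=15: a[fast]=13≠a[slow]=12 write a[9]=13, slow++,fast++
slow=9 fast=16: a[fast]=13=a[slow] dup, fast++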